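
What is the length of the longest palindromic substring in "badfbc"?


Input: "badfbc"
Checking substrings for palindromes:
  No multi-char palindromic substrings found
Longest palindromic substring: "b" with length 1

1


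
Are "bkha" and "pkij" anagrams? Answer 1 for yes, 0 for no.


Strings: "bkha", "pkij"
Sorted first:  abhk
Sorted second: ijkp
Differ at position 0: 'a' vs 'i' => not anagrams

0


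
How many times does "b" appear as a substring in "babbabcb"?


Searching for "b" in "babbabcb"
Scanning each position:
  Position 0: "b" => MATCH
  Position 1: "a" => no
  Position 2: "b" => MATCH
  Position 3: "b" => MATCH
  Position 4: "a" => no
  Position 5: "b" => MATCH
  Position 6: "c" => no
  Position 7: "b" => MATCH
Total occurrences: 5

5


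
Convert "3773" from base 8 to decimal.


Input: "3773" in base 8
Positional expansion:
  Digit '3' (value 3) x 8^3 = 1536
  Digit '7' (value 7) x 8^2 = 448
  Digit '7' (value 7) x 8^1 = 56
  Digit '3' (value 3) x 8^0 = 3
Sum = 2043

2043


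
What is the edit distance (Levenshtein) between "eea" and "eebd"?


Computing edit distance: "eea" -> "eebd"
DP table:
           e    e    b    d
      0    1    2    3    4
  e   1    0    1    2    3
  e   2    1    0    1    2
  a   3    2    1    1    2
Edit distance = dp[3][4] = 2

2


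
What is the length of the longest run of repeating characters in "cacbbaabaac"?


Input: "cacbbaabaac"
Scanning for longest run:
  Position 1 ('a'): new char, reset run to 1
  Position 2 ('c'): new char, reset run to 1
  Position 3 ('b'): new char, reset run to 1
  Position 4 ('b'): continues run of 'b', length=2
  Position 5 ('a'): new char, reset run to 1
  Position 6 ('a'): continues run of 'a', length=2
  Position 7 ('b'): new char, reset run to 1
  Position 8 ('a'): new char, reset run to 1
  Position 9 ('a'): continues run of 'a', length=2
  Position 10 ('c'): new char, reset run to 1
Longest run: 'b' with length 2

2


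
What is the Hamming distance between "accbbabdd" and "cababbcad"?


Comparing "accbbabdd" and "cababbcad" position by position:
  Position 0: 'a' vs 'c' => differ
  Position 1: 'c' vs 'a' => differ
  Position 2: 'c' vs 'b' => differ
  Position 3: 'b' vs 'a' => differ
  Position 4: 'b' vs 'b' => same
  Position 5: 'a' vs 'b' => differ
  Position 6: 'b' vs 'c' => differ
  Position 7: 'd' vs 'a' => differ
  Position 8: 'd' vs 'd' => same
Total differences (Hamming distance): 7

7


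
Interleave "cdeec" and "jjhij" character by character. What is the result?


Interleaving "cdeec" and "jjhij":
  Position 0: 'c' from first, 'j' from second => "cj"
  Position 1: 'd' from first, 'j' from second => "dj"
  Position 2: 'e' from first, 'h' from second => "eh"
  Position 3: 'e' from first, 'i' from second => "ei"
  Position 4: 'c' from first, 'j' from second => "cj"
Result: cjdjeheicj

cjdjeheicj


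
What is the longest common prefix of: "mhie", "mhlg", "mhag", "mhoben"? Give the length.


Words: mhie, mhlg, mhag, mhoben
  Position 0: all 'm' => match
  Position 1: all 'h' => match
  Position 2: ('i', 'l', 'a', 'o') => mismatch, stop
LCP = "mh" (length 2)

2


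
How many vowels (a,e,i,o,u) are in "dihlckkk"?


Input: dihlckkk
Checking each character:
  'd' at position 0: consonant
  'i' at position 1: vowel (running total: 1)
  'h' at position 2: consonant
  'l' at position 3: consonant
  'c' at position 4: consonant
  'k' at position 5: consonant
  'k' at position 6: consonant
  'k' at position 7: consonant
Total vowels: 1

1


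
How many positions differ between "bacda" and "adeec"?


Comparing "bacda" and "adeec" position by position:
  Position 0: 'b' vs 'a' => DIFFER
  Position 1: 'a' vs 'd' => DIFFER
  Position 2: 'c' vs 'e' => DIFFER
  Position 3: 'd' vs 'e' => DIFFER
  Position 4: 'a' vs 'c' => DIFFER
Positions that differ: 5

5


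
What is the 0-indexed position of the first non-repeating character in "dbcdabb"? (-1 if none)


Input: dbcdabb
Character frequencies:
  'a': 1
  'b': 3
  'c': 1
  'd': 2
Scanning left to right for freq == 1:
  Position 0 ('d'): freq=2, skip
  Position 1 ('b'): freq=3, skip
  Position 2 ('c'): unique! => answer = 2

2


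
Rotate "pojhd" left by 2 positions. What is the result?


Input: "pojhd", rotate left by 2
First 2 characters: "po"
Remaining characters: "jhd"
Concatenate remaining + first: "jhd" + "po" = "jhdpo"

jhdpo


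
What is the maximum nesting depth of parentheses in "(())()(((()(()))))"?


Input: "(())()(((()(()))))"
Tracking depth:
  Position 0 '(': depth becomes 1
  Position 1 '(': depth becomes 2
  Position 2 ')': depth becomes 1
  Position 3 ')': depth becomes 0
  Position 4 '(': depth becomes 1
  Position 5 ')': depth becomes 0
  Position 6 '(': depth becomes 1
  Position 7 '(': depth becomes 2
  Position 8 '(': depth becomes 3
  Position 9 '(': depth becomes 4
  Position 10 ')': depth becomes 3
  Position 11 '(': depth becomes 4
  Position 12 '(': depth becomes 5
  Position 13 ')': depth becomes 4
  Position 14 ')': depth becomes 3
  Position 15 ')': depth becomes 2
  Position 16 ')': depth becomes 1
  Position 17 ')': depth becomes 0
Maximum depth reached: 5

5


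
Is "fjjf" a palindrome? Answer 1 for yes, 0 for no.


Input: fjjf
Reversed: fjjf
  Compare pos 0 ('f') with pos 3 ('f'): match
  Compare pos 1 ('j') with pos 2 ('j'): match
Result: palindrome

1


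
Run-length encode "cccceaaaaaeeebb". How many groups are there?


Input: cccceaaaaaeeebb
Scanning for consecutive runs:
  Group 1: 'c' x 4 (positions 0-3)
  Group 2: 'e' x 1 (positions 4-4)
  Group 3: 'a' x 5 (positions 5-9)
  Group 4: 'e' x 3 (positions 10-12)
  Group 5: 'b' x 2 (positions 13-14)
Total groups: 5

5


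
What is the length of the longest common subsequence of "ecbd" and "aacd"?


LCS of "ecbd" and "aacd"
DP table:
           a    a    c    d
      0    0    0    0    0
  e   0    0    0    0    0
  c   0    0    0    1    1
  b   0    0    0    1    1
  d   0    0    0    1    2
LCS length = dp[4][4] = 2

2


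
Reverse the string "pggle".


Input: pggle
Reading characters right to left:
  Position 4: 'e'
  Position 3: 'l'
  Position 2: 'g'
  Position 1: 'g'
  Position 0: 'p'
Reversed: elggp

elggp


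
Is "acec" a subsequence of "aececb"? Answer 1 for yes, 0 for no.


Check if "acec" is a subsequence of "aececb"
Greedy scan:
  Position 0 ('a'): matches sub[0] = 'a'
  Position 1 ('e'): no match needed
  Position 2 ('c'): matches sub[1] = 'c'
  Position 3 ('e'): matches sub[2] = 'e'
  Position 4 ('c'): matches sub[3] = 'c'
  Position 5 ('b'): no match needed
All 4 characters matched => is a subsequence

1


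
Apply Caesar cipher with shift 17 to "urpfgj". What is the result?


Caesar cipher: shift "urpfgj" by 17
  'u' (pos 20) + 17 = pos 11 = 'l'
  'r' (pos 17) + 17 = pos 8 = 'i'
  'p' (pos 15) + 17 = pos 6 = 'g'
  'f' (pos 5) + 17 = pos 22 = 'w'
  'g' (pos 6) + 17 = pos 23 = 'x'
  'j' (pos 9) + 17 = pos 0 = 'a'
Result: ligwxa

ligwxa


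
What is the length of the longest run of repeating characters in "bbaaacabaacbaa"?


Input: "bbaaacabaacbaa"
Scanning for longest run:
  Position 1 ('b'): continues run of 'b', length=2
  Position 2 ('a'): new char, reset run to 1
  Position 3 ('a'): continues run of 'a', length=2
  Position 4 ('a'): continues run of 'a', length=3
  Position 5 ('c'): new char, reset run to 1
  Position 6 ('a'): new char, reset run to 1
  Position 7 ('b'): new char, reset run to 1
  Position 8 ('a'): new char, reset run to 1
  Position 9 ('a'): continues run of 'a', length=2
  Position 10 ('c'): new char, reset run to 1
  Position 11 ('b'): new char, reset run to 1
  Position 12 ('a'): new char, reset run to 1
  Position 13 ('a'): continues run of 'a', length=2
Longest run: 'a' with length 3

3


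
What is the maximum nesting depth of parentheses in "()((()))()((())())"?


Input: "()((()))()((())())"
Tracking depth:
  Position 0 '(': depth becomes 1
  Position 1 ')': depth becomes 0
  Position 2 '(': depth becomes 1
  Position 3 '(': depth becomes 2
  Position 4 '(': depth becomes 3
  Position 5 ')': depth becomes 2
  Position 6 ')': depth becomes 1
  Position 7 ')': depth becomes 0
  Position 8 '(': depth becomes 1
  Position 9 ')': depth becomes 0
  Position 10 '(': depth becomes 1
  Position 11 '(': depth becomes 2
  Position 12 '(': depth becomes 3
  Position 13 ')': depth becomes 2
  Position 14 ')': depth becomes 1
  Position 15 '(': depth becomes 2
  Position 16 ')': depth becomes 1
  Position 17 ')': depth becomes 0
Maximum depth reached: 3

3


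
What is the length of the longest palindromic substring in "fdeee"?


Input: "fdeee"
Checking substrings for palindromes:
  [2:5] "eee" (len 3) => palindrome
  [2:4] "ee" (len 2) => palindrome
  [3:5] "ee" (len 2) => palindrome
Longest palindromic substring: "eee" with length 3

3


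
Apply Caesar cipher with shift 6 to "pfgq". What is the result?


Caesar cipher: shift "pfgq" by 6
  'p' (pos 15) + 6 = pos 21 = 'v'
  'f' (pos 5) + 6 = pos 11 = 'l'
  'g' (pos 6) + 6 = pos 12 = 'm'
  'q' (pos 16) + 6 = pos 22 = 'w'
Result: vlmw

vlmw


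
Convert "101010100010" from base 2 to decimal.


Input: "101010100010" in base 2
Positional expansion:
  Digit '1' (value 1) x 2^11 = 2048
  Digit '0' (value 0) x 2^10 = 0
  Digit '1' (value 1) x 2^9 = 512
  Digit '0' (value 0) x 2^8 = 0
  Digit '1' (value 1) x 2^7 = 128
  Digit '0' (value 0) x 2^6 = 0
  Digit '1' (value 1) x 2^5 = 32
  Digit '0' (value 0) x 2^4 = 0
  Digit '0' (value 0) x 2^3 = 0
  Digit '0' (value 0) x 2^2 = 0
  Digit '1' (value 1) x 2^1 = 2
  Digit '0' (value 0) x 2^0 = 0
Sum = 2722

2722


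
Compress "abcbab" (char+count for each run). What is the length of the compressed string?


Input: abcbab
Runs:
  'a' x 1 => "a1"
  'b' x 1 => "b1"
  'c' x 1 => "c1"
  'b' x 1 => "b1"
  'a' x 1 => "a1"
  'b' x 1 => "b1"
Compressed: "a1b1c1b1a1b1"
Compressed length: 12

12


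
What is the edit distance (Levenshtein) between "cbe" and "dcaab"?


Computing edit distance: "cbe" -> "dcaab"
DP table:
           d    c    a    a    b
      0    1    2    3    4    5
  c   1    1    1    2    3    4
  b   2    2    2    2    3    3
  e   3    3    3    3    3    4
Edit distance = dp[3][5] = 4

4


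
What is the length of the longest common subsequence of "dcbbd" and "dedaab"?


LCS of "dcbbd" and "dedaab"
DP table:
           d    e    d    a    a    b
      0    0    0    0    0    0    0
  d   0    1    1    1    1    1    1
  c   0    1    1    1    1    1    1
  b   0    1    1    1    1    1    2
  b   0    1    1    1    1    1    2
  d   0    1    1    2    2    2    2
LCS length = dp[5][6] = 2

2


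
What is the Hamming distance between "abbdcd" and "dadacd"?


Comparing "abbdcd" and "dadacd" position by position:
  Position 0: 'a' vs 'd' => differ
  Position 1: 'b' vs 'a' => differ
  Position 2: 'b' vs 'd' => differ
  Position 3: 'd' vs 'a' => differ
  Position 4: 'c' vs 'c' => same
  Position 5: 'd' vs 'd' => same
Total differences (Hamming distance): 4

4


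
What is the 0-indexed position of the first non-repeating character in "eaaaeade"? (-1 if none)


Input: eaaaeade
Character frequencies:
  'a': 4
  'd': 1
  'e': 3
Scanning left to right for freq == 1:
  Position 0 ('e'): freq=3, skip
  Position 1 ('a'): freq=4, skip
  Position 2 ('a'): freq=4, skip
  Position 3 ('a'): freq=4, skip
  Position 4 ('e'): freq=3, skip
  Position 5 ('a'): freq=4, skip
  Position 6 ('d'): unique! => answer = 6

6


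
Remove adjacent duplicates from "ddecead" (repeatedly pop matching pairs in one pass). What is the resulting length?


Input: ddecead
Stack-based adjacent duplicate removal:
  Read 'd': push. Stack: d
  Read 'd': matches stack top 'd' => pop. Stack: (empty)
  Read 'e': push. Stack: e
  Read 'c': push. Stack: ec
  Read 'e': push. Stack: ece
  Read 'a': push. Stack: ecea
  Read 'd': push. Stack: ecead
Final stack: "ecead" (length 5)

5


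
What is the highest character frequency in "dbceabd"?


Input: dbceabd
Character counts:
  'a': 1
  'b': 2
  'c': 1
  'd': 2
  'e': 1
Maximum frequency: 2

2


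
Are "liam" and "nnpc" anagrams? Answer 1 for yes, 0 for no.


Strings: "liam", "nnpc"
Sorted first:  ailm
Sorted second: cnnp
Differ at position 0: 'a' vs 'c' => not anagrams

0


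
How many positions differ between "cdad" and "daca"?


Comparing "cdad" and "daca" position by position:
  Position 0: 'c' vs 'd' => DIFFER
  Position 1: 'd' vs 'a' => DIFFER
  Position 2: 'a' vs 'c' => DIFFER
  Position 3: 'd' vs 'a' => DIFFER
Positions that differ: 4

4


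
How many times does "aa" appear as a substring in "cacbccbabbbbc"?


Searching for "aa" in "cacbccbabbbbc"
Scanning each position:
  Position 0: "ca" => no
  Position 1: "ac" => no
  Position 2: "cb" => no
  Position 3: "bc" => no
  Position 4: "cc" => no
  Position 5: "cb" => no
  Position 6: "ba" => no
  Position 7: "ab" => no
  Position 8: "bb" => no
  Position 9: "bb" => no
  Position 10: "bb" => no
  Position 11: "bc" => no
Total occurrences: 0

0


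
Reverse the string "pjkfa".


Input: pjkfa
Reading characters right to left:
  Position 4: 'a'
  Position 3: 'f'
  Position 2: 'k'
  Position 1: 'j'
  Position 0: 'p'
Reversed: afkjp

afkjp


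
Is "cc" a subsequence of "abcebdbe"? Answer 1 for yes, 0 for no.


Check if "cc" is a subsequence of "abcebdbe"
Greedy scan:
  Position 0 ('a'): no match needed
  Position 1 ('b'): no match needed
  Position 2 ('c'): matches sub[0] = 'c'
  Position 3 ('e'): no match needed
  Position 4 ('b'): no match needed
  Position 5 ('d'): no match needed
  Position 6 ('b'): no match needed
  Position 7 ('e'): no match needed
Only matched 1/2 characters => not a subsequence

0


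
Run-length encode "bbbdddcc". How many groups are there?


Input: bbbdddcc
Scanning for consecutive runs:
  Group 1: 'b' x 3 (positions 0-2)
  Group 2: 'd' x 3 (positions 3-5)
  Group 3: 'c' x 2 (positions 6-7)
Total groups: 3

3


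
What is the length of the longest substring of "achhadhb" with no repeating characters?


Input: "achhadhb"
Sliding window (track last position of each char):
  Position 0 ('a'): window [0,0] length 1 -- new best
  Position 1 ('c'): window [0,1] length 2 -- new best
  Position 2 ('h'): window [0,2] length 3 -- new best
  Position 3 ('h'): repeat (last at 2), move window start to 3
  Position 3 ('h'): window [3,3] length 1
  Position 4 ('a'): window [3,4] length 2
  Position 5 ('d'): window [3,5] length 3
  Position 6 ('h'): repeat (last at 3), move window start to 4
  Position 6 ('h'): window [4,6] length 3
  Position 7 ('b'): window [4,7] length 4 -- new best
Longest substring with no repeats: "adhb" with length 4

4


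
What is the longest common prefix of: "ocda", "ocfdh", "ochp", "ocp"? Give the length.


Words: ocda, ocfdh, ochp, ocp
  Position 0: all 'o' => match
  Position 1: all 'c' => match
  Position 2: ('d', 'f', 'h', 'p') => mismatch, stop
LCP = "oc" (length 2)

2


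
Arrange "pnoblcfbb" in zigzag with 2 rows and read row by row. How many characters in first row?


Zigzag "pnoblcfbb" into 2 rows:
Placing characters:
  'p' => row 0
  'n' => row 1
  'o' => row 0
  'b' => row 1
  'l' => row 0
  'c' => row 1
  'f' => row 0
  'b' => row 1
  'b' => row 0
Rows:
  Row 0: "polfb"
  Row 1: "nbcb"
First row length: 5

5


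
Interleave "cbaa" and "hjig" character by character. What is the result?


Interleaving "cbaa" and "hjig":
  Position 0: 'c' from first, 'h' from second => "ch"
  Position 1: 'b' from first, 'j' from second => "bj"
  Position 2: 'a' from first, 'i' from second => "ai"
  Position 3: 'a' from first, 'g' from second => "ag"
Result: chbjaiag

chbjaiag


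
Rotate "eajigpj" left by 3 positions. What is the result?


Input: "eajigpj", rotate left by 3
First 3 characters: "eaj"
Remaining characters: "igpj"
Concatenate remaining + first: "igpj" + "eaj" = "igpjeaj"

igpjeaj


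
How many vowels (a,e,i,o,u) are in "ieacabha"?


Input: ieacabha
Checking each character:
  'i' at position 0: vowel (running total: 1)
  'e' at position 1: vowel (running total: 2)
  'a' at position 2: vowel (running total: 3)
  'c' at position 3: consonant
  'a' at position 4: vowel (running total: 4)
  'b' at position 5: consonant
  'h' at position 6: consonant
  'a' at position 7: vowel (running total: 5)
Total vowels: 5

5


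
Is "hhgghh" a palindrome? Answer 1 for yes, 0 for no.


Input: hhgghh
Reversed: hhgghh
  Compare pos 0 ('h') with pos 5 ('h'): match
  Compare pos 1 ('h') with pos 4 ('h'): match
  Compare pos 2 ('g') with pos 3 ('g'): match
Result: palindrome

1


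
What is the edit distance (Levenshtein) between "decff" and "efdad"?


Computing edit distance: "decff" -> "efdad"
DP table:
           e    f    d    a    d
      0    1    2    3    4    5
  d   1    1    2    2    3    4
  e   2    1    2    3    3    4
  c   3    2    2    3    4    4
  f   4    3    2    3    4    5
  f   5    4    3    3    4    5
Edit distance = dp[5][5] = 5

5


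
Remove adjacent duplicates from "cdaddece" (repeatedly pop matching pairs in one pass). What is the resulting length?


Input: cdaddece
Stack-based adjacent duplicate removal:
  Read 'c': push. Stack: c
  Read 'd': push. Stack: cd
  Read 'a': push. Stack: cda
  Read 'd': push. Stack: cdad
  Read 'd': matches stack top 'd' => pop. Stack: cda
  Read 'e': push. Stack: cdae
  Read 'c': push. Stack: cdaec
  Read 'e': push. Stack: cdaece
Final stack: "cdaece" (length 6)

6


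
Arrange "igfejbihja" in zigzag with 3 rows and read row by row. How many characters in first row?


Zigzag "igfejbihja" into 3 rows:
Placing characters:
  'i' => row 0
  'g' => row 1
  'f' => row 2
  'e' => row 1
  'j' => row 0
  'b' => row 1
  'i' => row 2
  'h' => row 1
  'j' => row 0
  'a' => row 1
Rows:
  Row 0: "ijj"
  Row 1: "gebha"
  Row 2: "fi"
First row length: 3

3


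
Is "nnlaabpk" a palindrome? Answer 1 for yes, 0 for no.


Input: nnlaabpk
Reversed: kpbaalnn
  Compare pos 0 ('n') with pos 7 ('k'): MISMATCH
  Compare pos 1 ('n') with pos 6 ('p'): MISMATCH
  Compare pos 2 ('l') with pos 5 ('b'): MISMATCH
  Compare pos 3 ('a') with pos 4 ('a'): match
Result: not a palindrome

0


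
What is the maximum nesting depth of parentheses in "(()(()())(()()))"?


Input: "(()(()())(()()))"
Tracking depth:
  Position 0 '(': depth becomes 1
  Position 1 '(': depth becomes 2
  Position 2 ')': depth becomes 1
  Position 3 '(': depth becomes 2
  Position 4 '(': depth becomes 3
  Position 5 ')': depth becomes 2
  Position 6 '(': depth becomes 3
  Position 7 ')': depth becomes 2
  Position 8 ')': depth becomes 1
  Position 9 '(': depth becomes 2
  Position 10 '(': depth becomes 3
  Position 11 ')': depth becomes 2
  Position 12 '(': depth becomes 3
  Position 13 ')': depth becomes 2
  Position 14 ')': depth becomes 1
  Position 15 ')': depth becomes 0
Maximum depth reached: 3

3


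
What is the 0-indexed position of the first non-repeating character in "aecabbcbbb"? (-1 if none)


Input: aecabbcbbb
Character frequencies:
  'a': 2
  'b': 5
  'c': 2
  'e': 1
Scanning left to right for freq == 1:
  Position 0 ('a'): freq=2, skip
  Position 1 ('e'): unique! => answer = 1

1


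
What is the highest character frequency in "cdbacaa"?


Input: cdbacaa
Character counts:
  'a': 3
  'b': 1
  'c': 2
  'd': 1
Maximum frequency: 3

3


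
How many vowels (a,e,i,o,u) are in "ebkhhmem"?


Input: ebkhhmem
Checking each character:
  'e' at position 0: vowel (running total: 1)
  'b' at position 1: consonant
  'k' at position 2: consonant
  'h' at position 3: consonant
  'h' at position 4: consonant
  'm' at position 5: consonant
  'e' at position 6: vowel (running total: 2)
  'm' at position 7: consonant
Total vowels: 2

2


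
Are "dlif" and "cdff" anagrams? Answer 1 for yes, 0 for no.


Strings: "dlif", "cdff"
Sorted first:  dfil
Sorted second: cdff
Differ at position 0: 'd' vs 'c' => not anagrams

0


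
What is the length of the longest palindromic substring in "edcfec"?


Input: "edcfec"
Checking substrings for palindromes:
  No multi-char palindromic substrings found
Longest palindromic substring: "e" with length 1

1


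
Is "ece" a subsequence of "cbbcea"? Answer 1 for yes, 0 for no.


Check if "ece" is a subsequence of "cbbcea"
Greedy scan:
  Position 0 ('c'): no match needed
  Position 1 ('b'): no match needed
  Position 2 ('b'): no match needed
  Position 3 ('c'): no match needed
  Position 4 ('e'): matches sub[0] = 'e'
  Position 5 ('a'): no match needed
Only matched 1/3 characters => not a subsequence

0


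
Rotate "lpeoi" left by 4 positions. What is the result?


Input: "lpeoi", rotate left by 4
First 4 characters: "lpeo"
Remaining characters: "i"
Concatenate remaining + first: "i" + "lpeo" = "ilpeo"

ilpeo


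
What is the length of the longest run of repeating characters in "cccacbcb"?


Input: "cccacbcb"
Scanning for longest run:
  Position 1 ('c'): continues run of 'c', length=2
  Position 2 ('c'): continues run of 'c', length=3
  Position 3 ('a'): new char, reset run to 1
  Position 4 ('c'): new char, reset run to 1
  Position 5 ('b'): new char, reset run to 1
  Position 6 ('c'): new char, reset run to 1
  Position 7 ('b'): new char, reset run to 1
Longest run: 'c' with length 3

3


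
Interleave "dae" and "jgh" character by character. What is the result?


Interleaving "dae" and "jgh":
  Position 0: 'd' from first, 'j' from second => "dj"
  Position 1: 'a' from first, 'g' from second => "ag"
  Position 2: 'e' from first, 'h' from second => "eh"
Result: djageh

djageh


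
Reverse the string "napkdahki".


Input: napkdahki
Reading characters right to left:
  Position 8: 'i'
  Position 7: 'k'
  Position 6: 'h'
  Position 5: 'a'
  Position 4: 'd'
  Position 3: 'k'
  Position 2: 'p'
  Position 1: 'a'
  Position 0: 'n'
Reversed: ikhadkpan

ikhadkpan


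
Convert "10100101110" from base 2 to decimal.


Input: "10100101110" in base 2
Positional expansion:
  Digit '1' (value 1) x 2^10 = 1024
  Digit '0' (value 0) x 2^9 = 0
  Digit '1' (value 1) x 2^8 = 256
  Digit '0' (value 0) x 2^7 = 0
  Digit '0' (value 0) x 2^6 = 0
  Digit '1' (value 1) x 2^5 = 32
  Digit '0' (value 0) x 2^4 = 0
  Digit '1' (value 1) x 2^3 = 8
  Digit '1' (value 1) x 2^2 = 4
  Digit '1' (value 1) x 2^1 = 2
  Digit '0' (value 0) x 2^0 = 0
Sum = 1326

1326


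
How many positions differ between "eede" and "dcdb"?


Comparing "eede" and "dcdb" position by position:
  Position 0: 'e' vs 'd' => DIFFER
  Position 1: 'e' vs 'c' => DIFFER
  Position 2: 'd' vs 'd' => same
  Position 3: 'e' vs 'b' => DIFFER
Positions that differ: 3

3


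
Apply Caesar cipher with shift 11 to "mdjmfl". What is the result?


Caesar cipher: shift "mdjmfl" by 11
  'm' (pos 12) + 11 = pos 23 = 'x'
  'd' (pos 3) + 11 = pos 14 = 'o'
  'j' (pos 9) + 11 = pos 20 = 'u'
  'm' (pos 12) + 11 = pos 23 = 'x'
  'f' (pos 5) + 11 = pos 16 = 'q'
  'l' (pos 11) + 11 = pos 22 = 'w'
Result: xouxqw

xouxqw


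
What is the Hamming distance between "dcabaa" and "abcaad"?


Comparing "dcabaa" and "abcaad" position by position:
  Position 0: 'd' vs 'a' => differ
  Position 1: 'c' vs 'b' => differ
  Position 2: 'a' vs 'c' => differ
  Position 3: 'b' vs 'a' => differ
  Position 4: 'a' vs 'a' => same
  Position 5: 'a' vs 'd' => differ
Total differences (Hamming distance): 5

5


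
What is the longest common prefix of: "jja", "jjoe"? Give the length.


Words: jja, jjoe
  Position 0: all 'j' => match
  Position 1: all 'j' => match
  Position 2: ('a', 'o') => mismatch, stop
LCP = "jj" (length 2)

2


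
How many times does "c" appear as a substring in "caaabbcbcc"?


Searching for "c" in "caaabbcbcc"
Scanning each position:
  Position 0: "c" => MATCH
  Position 1: "a" => no
  Position 2: "a" => no
  Position 3: "a" => no
  Position 4: "b" => no
  Position 5: "b" => no
  Position 6: "c" => MATCH
  Position 7: "b" => no
  Position 8: "c" => MATCH
  Position 9: "c" => MATCH
Total occurrences: 4

4


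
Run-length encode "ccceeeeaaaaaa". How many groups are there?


Input: ccceeeeaaaaaa
Scanning for consecutive runs:
  Group 1: 'c' x 3 (positions 0-2)
  Group 2: 'e' x 4 (positions 3-6)
  Group 3: 'a' x 6 (positions 7-12)
Total groups: 3

3


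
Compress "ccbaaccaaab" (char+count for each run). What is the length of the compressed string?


Input: ccbaaccaaab
Runs:
  'c' x 2 => "c2"
  'b' x 1 => "b1"
  'a' x 2 => "a2"
  'c' x 2 => "c2"
  'a' x 3 => "a3"
  'b' x 1 => "b1"
Compressed: "c2b1a2c2a3b1"
Compressed length: 12

12


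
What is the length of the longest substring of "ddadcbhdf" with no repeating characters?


Input: "ddadcbhdf"
Sliding window (track last position of each char):
  Position 0 ('d'): window [0,0] length 1 -- new best
  Position 1 ('d'): repeat (last at 0), move window start to 1
  Position 1 ('d'): window [1,1] length 1
  Position 2 ('a'): window [1,2] length 2 -- new best
  Position 3 ('d'): repeat (last at 1), move window start to 2
  Position 3 ('d'): window [2,3] length 2
  Position 4 ('c'): window [2,4] length 3 -- new best
  Position 5 ('b'): window [2,5] length 4 -- new best
  Position 6 ('h'): window [2,6] length 5 -- new best
  Position 7 ('d'): repeat (last at 3), move window start to 4
  Position 7 ('d'): window [4,7] length 4
  Position 8 ('f'): window [4,8] length 5
Longest substring with no repeats: "adcbh" with length 5

5


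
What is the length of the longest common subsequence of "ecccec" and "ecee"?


LCS of "ecccec" and "ecee"
DP table:
           e    c    e    e
      0    0    0    0    0
  e   0    1    1    1    1
  c   0    1    2    2    2
  c   0    1    2    2    2
  c   0    1    2    2    2
  e   0    1    2    3    3
  c   0    1    2    3    3
LCS length = dp[6][4] = 3

3


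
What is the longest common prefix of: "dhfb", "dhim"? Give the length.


Words: dhfb, dhim
  Position 0: all 'd' => match
  Position 1: all 'h' => match
  Position 2: ('f', 'i') => mismatch, stop
LCP = "dh" (length 2)

2


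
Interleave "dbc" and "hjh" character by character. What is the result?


Interleaving "dbc" and "hjh":
  Position 0: 'd' from first, 'h' from second => "dh"
  Position 1: 'b' from first, 'j' from second => "bj"
  Position 2: 'c' from first, 'h' from second => "ch"
Result: dhbjch

dhbjch


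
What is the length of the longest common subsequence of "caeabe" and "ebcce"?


LCS of "caeabe" and "ebcce"
DP table:
           e    b    c    c    e
      0    0    0    0    0    0
  c   0    0    0    1    1    1
  a   0    0    0    1    1    1
  e   0    1    1    1    1    2
  a   0    1    1    1    1    2
  b   0    1    2    2    2    2
  e   0    1    2    2    2    3
LCS length = dp[6][5] = 3

3


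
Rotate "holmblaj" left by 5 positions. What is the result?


Input: "holmblaj", rotate left by 5
First 5 characters: "holmb"
Remaining characters: "laj"
Concatenate remaining + first: "laj" + "holmb" = "lajholmb"

lajholmb


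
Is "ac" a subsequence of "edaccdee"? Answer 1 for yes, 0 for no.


Check if "ac" is a subsequence of "edaccdee"
Greedy scan:
  Position 0 ('e'): no match needed
  Position 1 ('d'): no match needed
  Position 2 ('a'): matches sub[0] = 'a'
  Position 3 ('c'): matches sub[1] = 'c'
  Position 4 ('c'): no match needed
  Position 5 ('d'): no match needed
  Position 6 ('e'): no match needed
  Position 7 ('e'): no match needed
All 2 characters matched => is a subsequence

1


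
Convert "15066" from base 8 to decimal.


Input: "15066" in base 8
Positional expansion:
  Digit '1' (value 1) x 8^4 = 4096
  Digit '5' (value 5) x 8^3 = 2560
  Digit '0' (value 0) x 8^2 = 0
  Digit '6' (value 6) x 8^1 = 48
  Digit '6' (value 6) x 8^0 = 6
Sum = 6710

6710


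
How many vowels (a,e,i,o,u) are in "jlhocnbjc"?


Input: jlhocnbjc
Checking each character:
  'j' at position 0: consonant
  'l' at position 1: consonant
  'h' at position 2: consonant
  'o' at position 3: vowel (running total: 1)
  'c' at position 4: consonant
  'n' at position 5: consonant
  'b' at position 6: consonant
  'j' at position 7: consonant
  'c' at position 8: consonant
Total vowels: 1

1


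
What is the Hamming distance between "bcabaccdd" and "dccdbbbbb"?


Comparing "bcabaccdd" and "dccdbbbbb" position by position:
  Position 0: 'b' vs 'd' => differ
  Position 1: 'c' vs 'c' => same
  Position 2: 'a' vs 'c' => differ
  Position 3: 'b' vs 'd' => differ
  Position 4: 'a' vs 'b' => differ
  Position 5: 'c' vs 'b' => differ
  Position 6: 'c' vs 'b' => differ
  Position 7: 'd' vs 'b' => differ
  Position 8: 'd' vs 'b' => differ
Total differences (Hamming distance): 8

8


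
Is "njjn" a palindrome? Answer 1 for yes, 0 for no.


Input: njjn
Reversed: njjn
  Compare pos 0 ('n') with pos 3 ('n'): match
  Compare pos 1 ('j') with pos 2 ('j'): match
Result: palindrome

1


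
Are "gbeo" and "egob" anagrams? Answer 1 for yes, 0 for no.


Strings: "gbeo", "egob"
Sorted first:  bego
Sorted second: bego
Sorted forms match => anagrams

1


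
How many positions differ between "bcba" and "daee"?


Comparing "bcba" and "daee" position by position:
  Position 0: 'b' vs 'd' => DIFFER
  Position 1: 'c' vs 'a' => DIFFER
  Position 2: 'b' vs 'e' => DIFFER
  Position 3: 'a' vs 'e' => DIFFER
Positions that differ: 4

4


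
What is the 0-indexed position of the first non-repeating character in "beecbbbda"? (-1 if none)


Input: beecbbbda
Character frequencies:
  'a': 1
  'b': 4
  'c': 1
  'd': 1
  'e': 2
Scanning left to right for freq == 1:
  Position 0 ('b'): freq=4, skip
  Position 1 ('e'): freq=2, skip
  Position 2 ('e'): freq=2, skip
  Position 3 ('c'): unique! => answer = 3

3


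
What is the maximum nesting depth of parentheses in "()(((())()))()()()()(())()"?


Input: "()(((())()))()()()()(())()"
Tracking depth:
  Position 0 '(': depth becomes 1
  Position 1 ')': depth becomes 0
  Position 2 '(': depth becomes 1
  Position 3 '(': depth becomes 2
  Position 4 '(': depth becomes 3
  Position 5 '(': depth becomes 4
  Position 6 ')': depth becomes 3
  Position 7 ')': depth becomes 2
  Position 8 '(': depth becomes 3
  Position 9 ')': depth becomes 2
  Position 10 ')': depth becomes 1
  Position 11 ')': depth becomes 0
  Position 12 '(': depth becomes 1
  Position 13 ')': depth becomes 0
  Position 14 '(': depth becomes 1
  Position 15 ')': depth becomes 0
  Position 16 '(': depth becomes 1
  Position 17 ')': depth becomes 0
  Position 18 '(': depth becomes 1
  Position 19 ')': depth becomes 0
  Position 20 '(': depth becomes 1
  Position 21 '(': depth becomes 2
  Position 22 ')': depth becomes 1
  Position 23 ')': depth becomes 0
  Position 24 '(': depth becomes 1
  Position 25 ')': depth becomes 0
Maximum depth reached: 4

4


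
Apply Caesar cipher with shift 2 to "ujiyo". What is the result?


Caesar cipher: shift "ujiyo" by 2
  'u' (pos 20) + 2 = pos 22 = 'w'
  'j' (pos 9) + 2 = pos 11 = 'l'
  'i' (pos 8) + 2 = pos 10 = 'k'
  'y' (pos 24) + 2 = pos 0 = 'a'
  'o' (pos 14) + 2 = pos 16 = 'q'
Result: wlkaq

wlkaq


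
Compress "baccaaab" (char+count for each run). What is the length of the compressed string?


Input: baccaaab
Runs:
  'b' x 1 => "b1"
  'a' x 1 => "a1"
  'c' x 2 => "c2"
  'a' x 3 => "a3"
  'b' x 1 => "b1"
Compressed: "b1a1c2a3b1"
Compressed length: 10

10


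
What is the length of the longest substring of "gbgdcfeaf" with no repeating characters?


Input: "gbgdcfeaf"
Sliding window (track last position of each char):
  Position 0 ('g'): window [0,0] length 1 -- new best
  Position 1 ('b'): window [0,1] length 2 -- new best
  Position 2 ('g'): repeat (last at 0), move window start to 1
  Position 2 ('g'): window [1,2] length 2
  Position 3 ('d'): window [1,3] length 3 -- new best
  Position 4 ('c'): window [1,4] length 4 -- new best
  Position 5 ('f'): window [1,5] length 5 -- new best
  Position 6 ('e'): window [1,6] length 6 -- new best
  Position 7 ('a'): window [1,7] length 7 -- new best
  Position 8 ('f'): repeat (last at 5), move window start to 6
  Position 8 ('f'): window [6,8] length 3
Longest substring with no repeats: "bgdcfea" with length 7

7


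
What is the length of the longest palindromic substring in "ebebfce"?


Input: "ebebfce"
Checking substrings for palindromes:
  [0:3] "ebe" (len 3) => palindrome
  [1:4] "beb" (len 3) => palindrome
Longest palindromic substring: "ebe" with length 3

3


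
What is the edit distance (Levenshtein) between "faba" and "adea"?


Computing edit distance: "faba" -> "adea"
DP table:
           a    d    e    a
      0    1    2    3    4
  f   1    1    2    3    4
  a   2    1    2    3    3
  b   3    2    2    3    4
  a   4    3    3    3    3
Edit distance = dp[4][4] = 3

3


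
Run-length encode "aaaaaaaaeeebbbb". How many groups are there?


Input: aaaaaaaaeeebbbb
Scanning for consecutive runs:
  Group 1: 'a' x 8 (positions 0-7)
  Group 2: 'e' x 3 (positions 8-10)
  Group 3: 'b' x 4 (positions 11-14)
Total groups: 3

3


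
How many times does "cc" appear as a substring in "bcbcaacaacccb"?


Searching for "cc" in "bcbcaacaacccb"
Scanning each position:
  Position 0: "bc" => no
  Position 1: "cb" => no
  Position 2: "bc" => no
  Position 3: "ca" => no
  Position 4: "aa" => no
  Position 5: "ac" => no
  Position 6: "ca" => no
  Position 7: "aa" => no
  Position 8: "ac" => no
  Position 9: "cc" => MATCH
  Position 10: "cc" => MATCH
  Position 11: "cb" => no
Total occurrences: 2

2


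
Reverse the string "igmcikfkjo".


Input: igmcikfkjo
Reading characters right to left:
  Position 9: 'o'
  Position 8: 'j'
  Position 7: 'k'
  Position 6: 'f'
  Position 5: 'k'
  Position 4: 'i'
  Position 3: 'c'
  Position 2: 'm'
  Position 1: 'g'
  Position 0: 'i'
Reversed: ojkfkicmgi

ojkfkicmgi


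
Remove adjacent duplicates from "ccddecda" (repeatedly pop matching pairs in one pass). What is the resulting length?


Input: ccddecda
Stack-based adjacent duplicate removal:
  Read 'c': push. Stack: c
  Read 'c': matches stack top 'c' => pop. Stack: (empty)
  Read 'd': push. Stack: d
  Read 'd': matches stack top 'd' => pop. Stack: (empty)
  Read 'e': push. Stack: e
  Read 'c': push. Stack: ec
  Read 'd': push. Stack: ecd
  Read 'a': push. Stack: ecda
Final stack: "ecda" (length 4)

4


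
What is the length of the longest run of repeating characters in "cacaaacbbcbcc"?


Input: "cacaaacbbcbcc"
Scanning for longest run:
  Position 1 ('a'): new char, reset run to 1
  Position 2 ('c'): new char, reset run to 1
  Position 3 ('a'): new char, reset run to 1
  Position 4 ('a'): continues run of 'a', length=2
  Position 5 ('a'): continues run of 'a', length=3
  Position 6 ('c'): new char, reset run to 1
  Position 7 ('b'): new char, reset run to 1
  Position 8 ('b'): continues run of 'b', length=2
  Position 9 ('c'): new char, reset run to 1
  Position 10 ('b'): new char, reset run to 1
  Position 11 ('c'): new char, reset run to 1
  Position 12 ('c'): continues run of 'c', length=2
Longest run: 'a' with length 3

3


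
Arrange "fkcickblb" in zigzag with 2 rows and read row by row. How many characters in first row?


Zigzag "fkcickblb" into 2 rows:
Placing characters:
  'f' => row 0
  'k' => row 1
  'c' => row 0
  'i' => row 1
  'c' => row 0
  'k' => row 1
  'b' => row 0
  'l' => row 1
  'b' => row 0
Rows:
  Row 0: "fccbb"
  Row 1: "kikl"
First row length: 5

5


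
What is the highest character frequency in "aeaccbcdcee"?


Input: aeaccbcdcee
Character counts:
  'a': 2
  'b': 1
  'c': 4
  'd': 1
  'e': 3
Maximum frequency: 4

4


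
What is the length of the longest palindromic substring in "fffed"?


Input: "fffed"
Checking substrings for palindromes:
  [0:3] "fff" (len 3) => palindrome
  [0:2] "ff" (len 2) => palindrome
  [1:3] "ff" (len 2) => palindrome
Longest palindromic substring: "fff" with length 3

3


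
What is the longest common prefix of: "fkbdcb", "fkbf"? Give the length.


Words: fkbdcb, fkbf
  Position 0: all 'f' => match
  Position 1: all 'k' => match
  Position 2: all 'b' => match
  Position 3: ('d', 'f') => mismatch, stop
LCP = "fkb" (length 3)

3


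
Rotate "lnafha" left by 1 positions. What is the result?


Input: "lnafha", rotate left by 1
First 1 characters: "l"
Remaining characters: "nafha"
Concatenate remaining + first: "nafha" + "l" = "nafhal"

nafhal


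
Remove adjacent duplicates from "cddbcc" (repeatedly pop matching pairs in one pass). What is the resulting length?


Input: cddbcc
Stack-based adjacent duplicate removal:
  Read 'c': push. Stack: c
  Read 'd': push. Stack: cd
  Read 'd': matches stack top 'd' => pop. Stack: c
  Read 'b': push. Stack: cb
  Read 'c': push. Stack: cbc
  Read 'c': matches stack top 'c' => pop. Stack: cb
Final stack: "cb" (length 2)

2


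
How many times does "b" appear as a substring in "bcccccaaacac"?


Searching for "b" in "bcccccaaacac"
Scanning each position:
  Position 0: "b" => MATCH
  Position 1: "c" => no
  Position 2: "c" => no
  Position 3: "c" => no
  Position 4: "c" => no
  Position 5: "c" => no
  Position 6: "a" => no
  Position 7: "a" => no
  Position 8: "a" => no
  Position 9: "c" => no
  Position 10: "a" => no
  Position 11: "c" => no
Total occurrences: 1

1


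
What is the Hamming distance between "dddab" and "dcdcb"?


Comparing "dddab" and "dcdcb" position by position:
  Position 0: 'd' vs 'd' => same
  Position 1: 'd' vs 'c' => differ
  Position 2: 'd' vs 'd' => same
  Position 3: 'a' vs 'c' => differ
  Position 4: 'b' vs 'b' => same
Total differences (Hamming distance): 2

2


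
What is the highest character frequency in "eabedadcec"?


Input: eabedadcec
Character counts:
  'a': 2
  'b': 1
  'c': 2
  'd': 2
  'e': 3
Maximum frequency: 3

3


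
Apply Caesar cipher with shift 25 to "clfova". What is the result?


Caesar cipher: shift "clfova" by 25
  'c' (pos 2) + 25 = pos 1 = 'b'
  'l' (pos 11) + 25 = pos 10 = 'k'
  'f' (pos 5) + 25 = pos 4 = 'e'
  'o' (pos 14) + 25 = pos 13 = 'n'
  'v' (pos 21) + 25 = pos 20 = 'u'
  'a' (pos 0) + 25 = pos 25 = 'z'
Result: bkenuz

bkenuz


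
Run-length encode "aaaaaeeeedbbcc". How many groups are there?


Input: aaaaaeeeedbbcc
Scanning for consecutive runs:
  Group 1: 'a' x 5 (positions 0-4)
  Group 2: 'e' x 4 (positions 5-8)
  Group 3: 'd' x 1 (positions 9-9)
  Group 4: 'b' x 2 (positions 10-11)
  Group 5: 'c' x 2 (positions 12-13)
Total groups: 5

5


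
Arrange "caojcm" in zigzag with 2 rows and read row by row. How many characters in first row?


Zigzag "caojcm" into 2 rows:
Placing characters:
  'c' => row 0
  'a' => row 1
  'o' => row 0
  'j' => row 1
  'c' => row 0
  'm' => row 1
Rows:
  Row 0: "coc"
  Row 1: "ajm"
First row length: 3

3


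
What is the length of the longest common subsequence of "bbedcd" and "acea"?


LCS of "bbedcd" and "acea"
DP table:
           a    c    e    a
      0    0    0    0    0
  b   0    0    0    0    0
  b   0    0    0    0    0
  e   0    0    0    1    1
  d   0    0    0    1    1
  c   0    0    1    1    1
  d   0    0    1    1    1
LCS length = dp[6][4] = 1

1


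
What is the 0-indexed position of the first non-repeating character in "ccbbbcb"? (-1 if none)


Input: ccbbbcb
Character frequencies:
  'b': 4
  'c': 3
Scanning left to right for freq == 1:
  Position 0 ('c'): freq=3, skip
  Position 1 ('c'): freq=3, skip
  Position 2 ('b'): freq=4, skip
  Position 3 ('b'): freq=4, skip
  Position 4 ('b'): freq=4, skip
  Position 5 ('c'): freq=3, skip
  Position 6 ('b'): freq=4, skip
  No unique character found => answer = -1

-1


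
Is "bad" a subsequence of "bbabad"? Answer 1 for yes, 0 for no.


Check if "bad" is a subsequence of "bbabad"
Greedy scan:
  Position 0 ('b'): matches sub[0] = 'b'
  Position 1 ('b'): no match needed
  Position 2 ('a'): matches sub[1] = 'a'
  Position 3 ('b'): no match needed
  Position 4 ('a'): no match needed
  Position 5 ('d'): matches sub[2] = 'd'
All 3 characters matched => is a subsequence

1


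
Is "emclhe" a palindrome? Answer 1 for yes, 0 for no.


Input: emclhe
Reversed: ehlcme
  Compare pos 0 ('e') with pos 5 ('e'): match
  Compare pos 1 ('m') with pos 4 ('h'): MISMATCH
  Compare pos 2 ('c') with pos 3 ('l'): MISMATCH
Result: not a palindrome

0
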